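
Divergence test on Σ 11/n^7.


lim(n→∞) 11/n^7 = 0
lim aₙ = 0 → nth-term test is INCONCLUSIVE
(Need other tests; this is actually a convergent p-series with p=7 > 1)

Inconclusive (lim aₙ = 0; need another test)


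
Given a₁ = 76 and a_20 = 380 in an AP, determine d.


d = (aₙ - a₁)/(n-1)
= (380 - 76)/(20-1)
= 304/19 = 16

d = 16


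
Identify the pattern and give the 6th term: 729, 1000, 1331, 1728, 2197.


Pattern: perfect cubes: n³
Terms: 729, 1000, 1331, 1728, 2197
Next term = 2744

Next term = 2744


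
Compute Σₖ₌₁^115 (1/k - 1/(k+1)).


Telescoping: adjacent terms cancel.
= 1/1 - 1/116
= 1 - 1/116 = 115/116

Sum = 115/116


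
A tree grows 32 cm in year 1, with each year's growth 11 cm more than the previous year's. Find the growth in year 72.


aₙ = a₁ + (n-1)d
= 32 + (72-1)×11
= 32 + 781
= 813

a_72 = 813


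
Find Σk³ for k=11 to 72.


Σₖ₌11^72 k³ = [72·73/2]² − [10·11/2]²
= 6906384 − 3025 = 6903359

Σk³ = 6903359


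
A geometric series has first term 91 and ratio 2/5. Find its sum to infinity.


S∞ = a₁/(1-r) = 91/(1 - 2/5)
= 91/(3/5)
= 455/3

S∞ = 455/3


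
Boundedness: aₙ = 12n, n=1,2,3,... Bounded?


aₙ = 12n → as n→∞, aₙ→∞
No finite upper bound exists
The sequence is UNBOUNDED

Unbounded (aₙ → ∞ as n → ∞)


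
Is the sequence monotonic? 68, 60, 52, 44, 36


Differences: -8, -8, -8, -8
All differences < 0 → strictly DECREASING

Monotonically decreasing


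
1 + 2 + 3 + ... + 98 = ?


n(n+1)/2 = 98×99/2 = 9702/2 = 4851

Σk = 4851


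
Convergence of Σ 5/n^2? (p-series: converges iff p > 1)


p-series test: Σ c/n^p converges if p > 1, diverges if p ≤ 1 (constant c > 0 doesn't affect convergence).
p = 2
2 > 1 → CONVERGES

Converges (p = 2 > 1)


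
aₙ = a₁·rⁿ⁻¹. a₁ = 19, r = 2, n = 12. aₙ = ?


aₙ = a₁·r^(n-1)
= 19×2^11
= 19×2048
= 38912

a_12 = 38912


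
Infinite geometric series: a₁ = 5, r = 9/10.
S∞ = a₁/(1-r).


S∞ = a₁/(1-r) = 5/(1 - 9/10)
= 5/(1/10)
= 50

S∞ = 50


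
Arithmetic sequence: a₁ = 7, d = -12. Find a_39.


aₙ = a₁ + (n-1)d
= 7 + (39-1)×-12
= 7 - 456
= -449

a_39 = -449


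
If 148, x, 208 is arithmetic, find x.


AM = (148 + 208)/2 = 356/2 = 178

AM = 178


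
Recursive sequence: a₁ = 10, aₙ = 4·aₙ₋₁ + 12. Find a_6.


Computing step by step:
a_1 = 10
a_2 = 52
a_3 = 220
a_4 = 892
a_5 = 3580
a_6 = 14332


a_6 = 14332


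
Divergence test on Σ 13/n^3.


lim(n→∞) 13/n^3 = 0
lim aₙ = 0 → nth-term test is INCONCLUSIVE
(Need other tests; this is actually a convergent p-series with p=3 > 1)

Inconclusive (lim aₙ = 0; need another test)


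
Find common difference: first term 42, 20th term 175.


d = (aₙ - a₁)/(n-1)
= (175 - 42)/(20-1)
= 133/19 = 7

d = 7


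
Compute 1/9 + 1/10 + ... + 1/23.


Σₖ₌9^23 1/k = 1/9 + 1/10 + 1/11 + ... + 1/23
= 604691361/594914320
≈ 1.0164

Sum = 604691361/594914320 ≈ 1.0164


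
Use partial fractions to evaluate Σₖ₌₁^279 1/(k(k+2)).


1/(k(k+2)) = (1/2)·(1/k - 1/(k+2)) (partial fractions)
Telescoping: Σ = (1/2)·(1 + 1/2 - 1/280 - 1/281) = 117459/157360

Sum = 117459/157360


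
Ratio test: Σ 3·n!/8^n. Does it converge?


aₙ = 3·n!/8^n
a_{n+1}/aₙ = (n+1)!/8^(n+1) × 8^n/n!  (constant 3 cancels)
= (n+1)/8
L = lim(n→∞) (n+1)/8 = ∞
L > 1 → series DIVERGES

Diverges (ratio test: L = ∞ > 1)


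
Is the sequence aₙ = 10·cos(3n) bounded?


For all n, -1 ≤ cos(3n) ≤ 1, so -10 ≤ 10·cos(3n) ≤ 10
Lower bound: -10, Upper bound: 10
The sequence IS bounded

Bounded (-10 ≤ aₙ ≤ 10)


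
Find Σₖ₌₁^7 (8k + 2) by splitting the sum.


Σ(8k+2) = 8·Σk + 2·n
= 8·28 + 2·7
= 224 + 14 = 238

Σ = 238


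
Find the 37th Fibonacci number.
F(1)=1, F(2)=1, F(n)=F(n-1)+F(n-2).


Fibonacci sequence: 1, 1, 2, 3, 5, 8, 13, 21, 34, 55, 89, ...
F(37) = 24157817

F(37) = 24157817


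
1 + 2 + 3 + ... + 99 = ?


n(n+1)/2 = 99×100/2 = 9900/2 = 4950

Σk = 4950


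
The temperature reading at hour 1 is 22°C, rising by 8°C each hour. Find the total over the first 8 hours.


aₙ = 22 + (8-1)×8 = 78
Sₙ = n(a₁+aₙ)/2 = 8×(22+78)/2
= 8×100/2 = 400

S_8 = 400


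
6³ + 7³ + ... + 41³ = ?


Σₖ₌6^41 k³ = [41·42/2]² − [5·6/2]²
= 741321 − 225 = 741096

Σk³ = 741096


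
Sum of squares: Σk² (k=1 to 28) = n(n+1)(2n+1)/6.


n = 28
n(n+1)(2n+1)/6 = 28×29×57/6
= 46284/6 = 7714

Σk² = 7714


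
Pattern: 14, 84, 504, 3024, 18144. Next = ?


Pattern: geometric (r=6)
Terms: 14, 84, 504, 3024, 18144
Next term = 108864

Next term = 108864


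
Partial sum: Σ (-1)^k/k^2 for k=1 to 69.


S = -1 + 1/4 - 1/9 + 1/16 - 1/25 + 1/36 - 1/49 + 1/64 ± ...
= -0.8226
(Full series converges to -π²/12 ≈ -0.8225)

S_69 = -0.8226


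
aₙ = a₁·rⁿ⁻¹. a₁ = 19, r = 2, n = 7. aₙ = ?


aₙ = a₁·r^(n-1)
= 19×2^6
= 19×64
= 1216

a_7 = 1216


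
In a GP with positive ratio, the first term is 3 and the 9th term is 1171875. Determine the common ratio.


r^(n-1) = aₙ/a₁
r^8 = 1171875/3 = 390625
r = 390625^(1/8)
= ±5; taking r > 0 gives r = 5

r = 5


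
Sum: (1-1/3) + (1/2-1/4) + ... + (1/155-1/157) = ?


Telescoping with gap 2: two head and two tail terms survive.
= (1 + 1/2) - (1/156 + 1/157)
= 3/2 - 1/156 - 1/157 = 36425/24492

Sum = 36425/24492


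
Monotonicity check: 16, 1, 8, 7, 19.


Differences: -15, 7, -1, 12
Difference at position 2 is +7 (> 0) but position 1 is -15 (< 0) — sequence both rises and falls
→ NOT monotonic

Not monotonic


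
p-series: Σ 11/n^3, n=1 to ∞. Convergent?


p-series test: Σ c/n^p converges if p > 1, diverges if p ≤ 1 (constant c > 0 doesn't affect convergence).
p = 3
3 > 1 → CONVERGES

Converges (p = 3 > 1)


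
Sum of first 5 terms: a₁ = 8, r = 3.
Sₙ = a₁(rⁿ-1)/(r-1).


Sₙ = 8×(3^5 - 1)/(3 - 1)
= 8×(243 - 1)/2
= 8×242/2
= 968

S_5 = 968


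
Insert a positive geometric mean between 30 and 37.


GM = √(30×37) = √1110 = 33.3167

GM = 33.3167


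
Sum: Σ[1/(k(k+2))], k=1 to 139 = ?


1/(k(k+2)) = (1/2)·(1/k - 1/(k+2)) (partial fractions)
Telescoping: Σ = (1/2)·(1 + 1/2 - 1/140 - 1/141) = 29329/39480

Sum = 29329/39480


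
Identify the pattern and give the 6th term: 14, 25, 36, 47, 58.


Pattern: arithmetic (d=11)
Terms: 14, 25, 36, 47, 58
Next term = 69

Next term = 69


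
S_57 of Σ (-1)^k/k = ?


S = -1 + 1/2 - 1/3 + 1/4 - 1/5 + 1/6 - 1/7 + 1/8 ± ...
= -0.7018
(Full series converges to -ln(2) ≈ -0.6931)

S_57 = -0.7018


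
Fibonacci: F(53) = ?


Fibonacci sequence: 1, 1, 2, 3, 5, 8, 13, 21, 34, 55, 89, ...
F(53) = 53316291173

F(53) = 53316291173


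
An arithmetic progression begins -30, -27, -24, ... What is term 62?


aₙ = a₁ + (n-1)d
= -30 + (62-1)×3
= -30 + 183
= 153

a_62 = 153


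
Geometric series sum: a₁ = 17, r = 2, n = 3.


Sₙ = 17×(2^3 - 1)/(2 - 1)
= 17×(8 - 1)/1
= 17×7/1
= 119

S_3 = 119


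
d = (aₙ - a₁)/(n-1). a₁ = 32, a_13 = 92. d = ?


d = (aₙ - a₁)/(n-1)
= (92 - 32)/(13-1)
= 60/12 = 5

d = 5


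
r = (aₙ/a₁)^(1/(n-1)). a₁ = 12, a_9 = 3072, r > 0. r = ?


r^(n-1) = aₙ/a₁
r^8 = 3072/12 = 256
r = 256^(1/8)
= ±2; taking r > 0 gives r = 2

r = 2


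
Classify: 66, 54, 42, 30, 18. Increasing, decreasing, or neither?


Differences: -12, -12, -12, -12
All differences < 0 → strictly DECREASING

Monotonically decreasing


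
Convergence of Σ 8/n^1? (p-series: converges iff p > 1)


p-series test: Σ c/n^p converges if p > 1, diverges if p ≤ 1 (constant c > 0 doesn't affect convergence).
p = 1
1 ≤ 1 → DIVERGES

Diverges (p = 1 ≤ 1)


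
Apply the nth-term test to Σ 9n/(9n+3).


lim(n→∞) 9n/(9n+3) = 9/9 = 1  (divide numerator and denominator by n)
lim aₙ = 1 ≠ 0 → series DIVERGES

Diverges (lim aₙ = 1 ≠ 0)


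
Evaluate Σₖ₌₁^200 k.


n(n+1)/2 = 200×201/2 = 40200/2 = 20100

Σk = 20100


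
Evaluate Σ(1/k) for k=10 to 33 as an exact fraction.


Σₖ₌10^33 1/k = 1/10 + 1/11 + 1/12 + ... + 1/33
= 16538538542329/13127595717600
≈ 1.2598

Sum = 16538538542329/13127595717600 ≈ 1.2598


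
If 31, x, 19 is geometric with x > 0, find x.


GM = √(31×19) = √589 = 24.2693

GM = 24.2693


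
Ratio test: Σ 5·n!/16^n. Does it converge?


aₙ = 5·n!/16^n
a_{n+1}/aₙ = (n+1)!/16^(n+1) × 16^n/n!  (constant 5 cancels)
= (n+1)/16
L = lim(n→∞) (n+1)/16 = ∞
L > 1 → series DIVERGES

Diverges (ratio test: L = ∞ > 1)


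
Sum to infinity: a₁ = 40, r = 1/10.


S∞ = a₁/(1-r) = 40/(1 - 1/10)
= 40/(9/10)
= 400/9

S∞ = 400/9


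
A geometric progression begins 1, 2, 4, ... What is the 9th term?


aₙ = a₁·r^(n-1)
= 1×2^8
= 1×256
= 256

a_9 = 256


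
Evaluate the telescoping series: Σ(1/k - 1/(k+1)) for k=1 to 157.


Telescoping: adjacent terms cancel.
= 1/1 - 1/158
= 1 - 1/158 = 157/158

Sum = 157/158


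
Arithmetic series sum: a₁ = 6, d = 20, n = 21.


aₙ = 6 + (21-1)×20 = 406
Sₙ = n(a₁+aₙ)/2 = 21×(6+406)/2
= 21×412/2 = 4326

S_21 = 4326


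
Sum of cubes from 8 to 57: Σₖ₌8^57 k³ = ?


Σₖ₌8^57 k³ = [57·58/2]² − [7·8/2]²
= 2732409 − 784 = 2731625

Σk³ = 2731625


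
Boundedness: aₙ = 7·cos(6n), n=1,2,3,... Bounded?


For all n, -1 ≤ cos(6n) ≤ 1, so -7 ≤ 7·cos(6n) ≤ 7
Lower bound: -7, Upper bound: 7
The sequence IS bounded

Bounded (-7 ≤ aₙ ≤ 7)


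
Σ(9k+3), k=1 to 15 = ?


Σ(9k+3) = 9·Σk + 3·n
= 9·120 + 3·15
= 1080 + 45 = 1125

Σ = 1125


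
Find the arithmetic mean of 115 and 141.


AM = (115 + 141)/2 = 256/2 = 128

AM = 128


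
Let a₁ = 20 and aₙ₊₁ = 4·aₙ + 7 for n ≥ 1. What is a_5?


Computing step by step:
a_1 = 20
a_2 = 87
a_3 = 355
a_4 = 1427
a_5 = 5715


a_5 = 5715


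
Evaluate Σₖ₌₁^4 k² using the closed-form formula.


n = 4
n(n+1)(2n+1)/6 = 4×5×9/6
= 180/6 = 30

Σk² = 30


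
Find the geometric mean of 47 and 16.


GM = √(47×16) = √752 = 27.4226

GM = 27.4226


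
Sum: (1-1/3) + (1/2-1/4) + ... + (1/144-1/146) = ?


Telescoping with gap 2: two head and two tail terms survive.
= (1 + 1/2) - (1/145 + 1/146)
= 3/2 - 1/145 - 1/146 = 15732/10585

Sum = 15732/10585


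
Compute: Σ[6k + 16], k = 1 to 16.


Σ(6k+16) = 6·Σk + 16·n
= 6·136 + 16·16
= 816 + 256 = 1072

Σ = 1072


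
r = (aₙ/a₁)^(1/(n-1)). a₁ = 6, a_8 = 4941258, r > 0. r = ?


r^(n-1) = aₙ/a₁
r^7 = 4941258/6 = 823543
r = 823543^(1/7)
= 7

r = 7


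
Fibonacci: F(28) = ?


Fibonacci sequence: 1, 1, 2, 3, 5, 8, 13, 21, 34, 55, 89, ...
F(28) = 317811

F(28) = 317811


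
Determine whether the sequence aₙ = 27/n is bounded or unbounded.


a₁ = 27, a₂ = 27/2, a₃ = 27/3, ...
0 < aₙ ≤ 27 for all n ≥ 1
Lower bound: 0, Upper bound: 27
The sequence IS bounded

Bounded (0 < aₙ ≤ 27)


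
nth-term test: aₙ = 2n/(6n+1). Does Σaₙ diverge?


lim(n→∞) 2n/(6n+1) = 2/6 = 1/3  (divide numerator and denominator by n)
lim aₙ = 1/3 ≠ 0 → series DIVERGES

Diverges (lim aₙ = 1/3 ≠ 0)


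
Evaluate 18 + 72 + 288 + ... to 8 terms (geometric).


Sₙ = 18×(4^8 - 1)/(4 - 1)
= 18×(65536 - 1)/3
= 18×65535/3
= 393210

S_8 = 393210


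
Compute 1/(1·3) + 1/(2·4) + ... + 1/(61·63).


1/(k(k+2)) = (1/2)·(1/k - 1/(k+2)) (partial fractions)
Telescoping: Σ = (1/2)·(1 + 1/2 - 1/62 - 1/63) = 2867/3906

Sum = 2867/3906


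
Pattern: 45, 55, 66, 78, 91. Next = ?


Pattern: triangular numbers: n(n+1)/2
Terms: 45, 55, 66, 78, 91
Next term = 105

Next term = 105


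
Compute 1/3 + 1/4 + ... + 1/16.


Σₖ₌3^16 1/k = 1/3 + 1/4 + 1/5 + ... + 1/16
= 1355479/720720
≈ 1.8807

Sum = 1355479/720720 ≈ 1.8807


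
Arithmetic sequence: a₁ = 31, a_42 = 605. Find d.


d = (aₙ - a₁)/(n-1)
= (605 - 31)/(42-1)
= 574/41 = 14

d = 14


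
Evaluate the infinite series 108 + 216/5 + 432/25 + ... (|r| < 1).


S∞ = a₁/(1-r) = 108/(1 - 2/5)
= 108/(3/5)
= 180

S∞ = 180


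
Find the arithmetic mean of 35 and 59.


AM = (35 + 59)/2 = 94/2 = 47

AM = 47


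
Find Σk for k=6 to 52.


Σₖ₌6^52 k = Σₖ₌₁^52 k − Σₖ₌₁^5 k
= 52·53/2 − 5·6/2
= 1378 − 15 = 1363

Σk = 1363


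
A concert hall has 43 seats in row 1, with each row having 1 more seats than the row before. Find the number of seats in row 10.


aₙ = a₁ + (n-1)d
= 43 + (10-1)×1
= 43 + 9
= 52

a_10 = 52


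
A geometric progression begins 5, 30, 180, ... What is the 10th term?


aₙ = a₁·r^(n-1)
= 5×6^9
= 5×10077696
= 50388480

a_10 = 50388480


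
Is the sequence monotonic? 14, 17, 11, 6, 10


Differences: 3, -6, -5, 4
Difference at position 1 is +3 (> 0) but position 2 is -6 (< 0) — sequence both rises and falls
→ NOT monotonic

Not monotonic


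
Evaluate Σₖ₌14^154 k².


Σₖ₌14^154 k² = Σₖ₌₁^154 k² − Σₖ₌₁^13 k²
= 154·155·309/6 − 13·14·27/6
= 1229305 − 819 = 1228486

Σk² = 1228486


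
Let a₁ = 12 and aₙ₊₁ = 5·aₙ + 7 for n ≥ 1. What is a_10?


Computing step by step:
a_1 = 12
a_2 = 67
a_3 = 342
a_4 = 1717
a_5 = 8592
a_6 = 42967
a_7 = 214842
a_8 = 1074217
a_9 = 5371092
a_10 = 26855467


a_10 = 26855467


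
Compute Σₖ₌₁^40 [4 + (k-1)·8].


aₙ = 4 + (40-1)×8 = 316
Sₙ = n(a₁+aₙ)/2 = 40×(4+316)/2
= 40×320/2 = 6400

S_40 = 6400


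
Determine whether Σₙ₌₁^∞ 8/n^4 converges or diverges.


p-series test: Σ c/n^p converges if p > 1, diverges if p ≤ 1 (constant c > 0 doesn't affect convergence).
p = 4
4 > 1 → CONVERGES

Converges (p = 4 > 1)


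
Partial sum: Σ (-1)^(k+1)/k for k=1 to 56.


S = 1 - 1/2 + 1/3 - 1/4 + 1/5 - 1/6 + 1/7 - 1/8 ± ...
= 0.6843
(Full series converges to +ln(2) ≈ +0.6931)

S_56 = 0.6843


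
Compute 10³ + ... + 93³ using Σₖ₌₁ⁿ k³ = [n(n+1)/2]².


Σₖ₌10^93 k³ = [93·94/2]² − [9·10/2]²
= 19105641 − 2025 = 19103616

Σk³ = 19103616


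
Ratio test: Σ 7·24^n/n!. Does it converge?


aₙ = 7·24^n/n!
a_{n+1}/aₙ = 24^(n+1)/(n+1)! × n!/24^n  (constant 7 cancels)
= 24/(n+1)
L = lim(n→∞) 24/(n+1) = 0
L < 1 → series CONVERGES

Converges (ratio test: L = 0 < 1)


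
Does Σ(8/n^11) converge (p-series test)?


p-series test: Σ c/n^p converges if p > 1, diverges if p ≤ 1 (constant c > 0 doesn't affect convergence).
p = 11
11 > 1 → CONVERGES

Converges (p = 11 > 1)


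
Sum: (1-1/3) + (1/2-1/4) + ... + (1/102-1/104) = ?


Telescoping with gap 2: two head and two tail terms survive.
= (1 + 1/2) - (1/103 + 1/104)
= 3/2 - 1/103 - 1/104 = 15861/10712

Sum = 15861/10712


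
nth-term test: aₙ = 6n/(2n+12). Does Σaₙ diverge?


lim(n→∞) 6n/(2n+12) = 6/2 = 3  (divide numerator and denominator by n)
lim aₙ = 3 ≠ 0 → series DIVERGES

Diverges (lim aₙ = 3 ≠ 0)


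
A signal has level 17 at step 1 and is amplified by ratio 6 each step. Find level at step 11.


aₙ = a₁·r^(n-1)
= 17×6^10
= 17×60466176
= 1027924992

a_11 = 1027924992


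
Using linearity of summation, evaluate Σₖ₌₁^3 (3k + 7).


Σ(3k+7) = 3·Σk + 7·n
= 3·6 + 7·3
= 18 + 21 = 39

Σ = 39


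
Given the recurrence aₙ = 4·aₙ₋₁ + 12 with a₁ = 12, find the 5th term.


Computing step by step:
a_1 = 12
a_2 = 60
a_3 = 252
a_4 = 1020
a_5 = 4092


a_5 = 4092


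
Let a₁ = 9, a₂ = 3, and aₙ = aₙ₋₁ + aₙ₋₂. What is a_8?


Computing iteratively: 9, 3, 12, 15, 27, 42, 69, 111
a_8 = 111

a_8 = 111


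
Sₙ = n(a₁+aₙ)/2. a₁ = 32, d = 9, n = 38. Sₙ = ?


aₙ = 32 + (38-1)×9 = 365
Sₙ = n(a₁+aₙ)/2 = 38×(32+365)/2
= 38×397/2 = 7543

S_38 = 7543


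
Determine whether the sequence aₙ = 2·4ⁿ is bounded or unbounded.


aₙ = 2·4ⁿ → as n→∞, aₙ→∞ (since base 4 > 1)
No finite upper bound exists
The sequence is UNBOUNDED

Unbounded (aₙ → ∞ as n → ∞)


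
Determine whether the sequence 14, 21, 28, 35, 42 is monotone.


Differences: 7, 7, 7, 7
All differences > 0 → strictly INCREASING

Monotonically increasing


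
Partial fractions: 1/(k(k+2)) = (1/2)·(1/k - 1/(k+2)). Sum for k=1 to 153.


1/(k(k+2)) = (1/2)·(1/k - 1/(k+2)) (partial fractions)
Telescoping: Σ = (1/2)·(1 + 1/2 - 1/154 - 1/155) = 8874/11935

Sum = 8874/11935


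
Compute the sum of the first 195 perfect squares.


n = 195
n(n+1)(2n+1)/6 = 195×196×391/6
= 14944020/6 = 2490670

Σk² = 2490670


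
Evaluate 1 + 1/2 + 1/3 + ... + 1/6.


H_6 = 1/1 + 1/2 + 1/3 + 1/4 + 1/5 + 1/6
= 49/20
≈ 2.45

H_6 = 49/20 ≈ 2.45


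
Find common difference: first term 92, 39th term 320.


d = (aₙ - a₁)/(n-1)
= (320 - 92)/(39-1)
= 228/38 = 6

d = 6


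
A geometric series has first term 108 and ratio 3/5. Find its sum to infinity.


S∞ = a₁/(1-r) = 108/(1 - 3/5)
= 108/(2/5)
= 270

S∞ = 270


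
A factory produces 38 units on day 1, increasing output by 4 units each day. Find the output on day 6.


aₙ = a₁ + (n-1)d
= 38 + (6-1)×4
= 38 + 20
= 58

a_6 = 58


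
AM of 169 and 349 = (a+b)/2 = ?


AM = (169 + 349)/2 = 518/2 = 259

AM = 259


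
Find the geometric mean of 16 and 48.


GM = √(16×48) = √768 = 27.7128

GM = 27.7128


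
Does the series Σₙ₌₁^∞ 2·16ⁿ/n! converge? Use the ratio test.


aₙ = 2·16^n/n!
a_{n+1}/aₙ = 16^(n+1)/(n+1)! × n!/16^n  (constant 2 cancels)
= 16/(n+1)
L = lim(n→∞) 16/(n+1) = 0
L < 1 → series CONVERGES

Converges (ratio test: L = 0 < 1)


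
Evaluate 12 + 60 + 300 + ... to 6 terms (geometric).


Sₙ = 12×(5^6 - 1)/(5 - 1)
= 12×(15625 - 1)/4
= 12×15624/4
= 46872

S_6 = 46872


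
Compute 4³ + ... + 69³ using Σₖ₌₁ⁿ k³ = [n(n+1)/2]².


Σₖ₌4^69 k³ = [69·70/2]² − [3·4/2]²
= 5832225 − 36 = 5832189

Σk³ = 5832189


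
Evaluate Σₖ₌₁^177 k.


n(n+1)/2 = 177×178/2 = 31506/2 = 15753

Σk = 15753


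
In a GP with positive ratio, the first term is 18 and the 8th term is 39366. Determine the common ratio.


r^(n-1) = aₙ/a₁
r^7 = 39366/18 = 2187
r = 2187^(1/7)
= 3

r = 3


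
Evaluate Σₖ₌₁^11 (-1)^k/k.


S = -1 + 1/2 - 1/3 + 1/4 - 1/5 + 1/6 - 1/7 + 1/8 ± ...
= -0.7365
(Full series converges to -ln(2) ≈ -0.6931)

S_11 = -0.7365


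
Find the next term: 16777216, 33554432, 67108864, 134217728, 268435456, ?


Pattern: powers of 2: 2ⁿ
Terms: 16777216, 33554432, 67108864, 134217728, 268435456
Next term = 536870912

Next term = 536870912


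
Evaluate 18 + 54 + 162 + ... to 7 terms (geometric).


Sₙ = 18×(3^7 - 1)/(3 - 1)
= 18×(2187 - 1)/2
= 18×2186/2
= 19674

S_7 = 19674


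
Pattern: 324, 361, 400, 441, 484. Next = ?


Pattern: perfect squares: n²
Terms: 324, 361, 400, 441, 484
Next term = 529

Next term = 529


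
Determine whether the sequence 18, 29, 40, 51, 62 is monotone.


Differences: 11, 11, 11, 11
All differences > 0 → strictly INCREASING

Monotonically increasing


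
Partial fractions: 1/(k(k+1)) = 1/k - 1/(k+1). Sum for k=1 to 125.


1/(k(k+1)) = 1/k - 1/(k+1) (partial fractions)
Telescoping: Σ = 1 - 1/126 = 125/126

Sum = 125/126


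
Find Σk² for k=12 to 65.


Σₖ₌12^65 k² = Σₖ₌₁^65 k² − Σₖ₌₁^11 k²
= 65·66·131/6 − 11·12·23/6
= 93665 − 506 = 93159

Σk² = 93159


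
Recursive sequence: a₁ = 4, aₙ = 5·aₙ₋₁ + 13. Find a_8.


Computing step by step:
a_1 = 4
a_2 = 33
a_3 = 178
a_4 = 903
a_5 = 4528
a_6 = 22653
a_7 = 113278
a_8 = 566403


a_8 = 566403


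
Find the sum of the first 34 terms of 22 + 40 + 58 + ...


aₙ = 22 + (34-1)×18 = 616
Sₙ = n(a₁+aₙ)/2 = 34×(22+616)/2
= 34×638/2 = 10846

S_34 = 10846


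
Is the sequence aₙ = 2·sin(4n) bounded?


For all n, -1 ≤ sin(4n) ≤ 1, so -2 ≤ 2·sin(4n) ≤ 2
Lower bound: -2, Upper bound: 2
The sequence IS bounded

Bounded (-2 ≤ aₙ ≤ 2)


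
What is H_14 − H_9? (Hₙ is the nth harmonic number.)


Σₖ₌10^14 1/k = 1/10 + 1/11 + 1/12 + 1/13 + 1/14
= 25381/60060
≈ 0.4226

Sum = 25381/60060 ≈ 0.4226


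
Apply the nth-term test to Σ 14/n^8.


lim(n→∞) 14/n^8 = 0
lim aₙ = 0 → nth-term test is INCONCLUSIVE
(Need other tests; this is actually a convergent p-series with p=8 > 1)

Inconclusive (lim aₙ = 0; need another test)


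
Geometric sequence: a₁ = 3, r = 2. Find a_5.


aₙ = a₁·r^(n-1)
= 3×2^4
= 3×16
= 48

a_5 = 48


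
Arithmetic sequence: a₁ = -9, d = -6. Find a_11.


aₙ = a₁ + (n-1)d
= -9 + (11-1)×-6
= -9 - 60
= -69

a_11 = -69


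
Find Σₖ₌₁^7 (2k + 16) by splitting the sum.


Σ(2k+16) = 2·Σk + 16·n
= 2·28 + 16·7
= 56 + 112 = 168

Σ = 168


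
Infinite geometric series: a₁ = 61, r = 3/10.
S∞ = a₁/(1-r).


S∞ = a₁/(1-r) = 61/(1 - 3/10)
= 61/(7/10)
= 610/7

S∞ = 610/7


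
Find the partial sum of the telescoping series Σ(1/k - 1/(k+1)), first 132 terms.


Telescoping: adjacent terms cancel.
= 1/1 - 1/133
= 1 - 1/133 = 132/133

Sum = 132/133


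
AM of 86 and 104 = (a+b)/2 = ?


AM = (86 + 104)/2 = 190/2 = 95

AM = 95


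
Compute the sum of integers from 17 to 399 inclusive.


Σₖ₌17^399 k = Σₖ₌₁^399 k − Σₖ₌₁^16 k
= 399·400/2 − 16·17/2
= 79800 − 136 = 79664

Σk = 79664


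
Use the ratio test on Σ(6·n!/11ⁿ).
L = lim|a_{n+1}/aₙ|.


aₙ = 6·n!/11^n
a_{n+1}/aₙ = (n+1)!/11^(n+1) × 11^n/n!  (constant 6 cancels)
= (n+1)/11
L = lim(n→∞) (n+1)/11 = ∞
L > 1 → series DIVERGES

Diverges (ratio test: L = ∞ > 1)


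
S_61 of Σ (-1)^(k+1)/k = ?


S = 1 - 1/2 + 1/3 - 1/4 + 1/5 - 1/6 + 1/7 - 1/8 ± ...
= 0.7013
(Full series converges to +ln(2) ≈ +0.6931)

S_61 = 0.7013


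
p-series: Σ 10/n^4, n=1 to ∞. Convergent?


p-series test: Σ c/n^p converges if p > 1, diverges if p ≤ 1 (constant c > 0 doesn't affect convergence).
p = 4
4 > 1 → CONVERGES

Converges (p = 4 > 1)


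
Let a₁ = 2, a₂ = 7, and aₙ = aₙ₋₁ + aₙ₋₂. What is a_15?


Computing iteratively: 2, 7, 9, 16, 25, 41, 66, 107, 173, 280, 453, 733, ...
a_15 = 3105

a_15 = 3105


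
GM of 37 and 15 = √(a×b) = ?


GM = √(37×15) = √555 = 23.5584

GM = 23.5584


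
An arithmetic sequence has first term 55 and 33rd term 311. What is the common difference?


d = (aₙ - a₁)/(n-1)
= (311 - 55)/(33-1)
= 256/32 = 8

d = 8


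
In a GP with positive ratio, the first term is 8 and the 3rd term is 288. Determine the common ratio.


r^(n-1) = aₙ/a₁
r^2 = 288/8 = 36
r = 36^(1/2)
= ±6; taking r > 0 gives r = 6

r = 6


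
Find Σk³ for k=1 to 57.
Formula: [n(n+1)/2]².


n(n+1)/2 = 57×58/2 = 1653
Σk³ = 1653² = 2732409

Σk³ = 2732409


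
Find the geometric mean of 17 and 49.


GM = √(17×49) = √833 = 28.8617

GM = 28.8617


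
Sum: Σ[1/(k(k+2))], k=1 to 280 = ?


1/(k(k+2)) = (1/2)·(1/k - 1/(k+2)) (partial fractions)
Telescoping: Σ = (1/2)·(1 + 1/2 - 1/281 - 1/282) = 29575/39621

Sum = 29575/39621


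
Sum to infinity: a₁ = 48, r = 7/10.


S∞ = a₁/(1-r) = 48/(1 - 7/10)
= 48/(3/10)
= 160

S∞ = 160


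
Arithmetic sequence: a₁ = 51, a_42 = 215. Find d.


d = (aₙ - a₁)/(n-1)
= (215 - 51)/(42-1)
= 164/41 = 4

d = 4


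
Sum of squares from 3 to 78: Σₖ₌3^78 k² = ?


Σₖ₌3^78 k² = Σₖ₌₁^78 k² − Σₖ₌₁^2 k²
= 78·79·157/6 − 2·3·5/6
= 161239 − 5 = 161234

Σk² = 161234


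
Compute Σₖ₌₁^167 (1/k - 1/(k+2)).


Telescoping with gap 2: two head and two tail terms survive.
= (1 + 1/2) - (1/168 + 1/169)
= 3/2 - 1/168 - 1/169 = 42251/28392

Sum = 42251/28392


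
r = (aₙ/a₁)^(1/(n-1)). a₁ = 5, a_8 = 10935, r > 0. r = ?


r^(n-1) = aₙ/a₁
r^7 = 10935/5 = 2187
r = 2187^(1/7)
= 3

r = 3


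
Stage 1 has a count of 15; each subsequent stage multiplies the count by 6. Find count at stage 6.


aₙ = a₁·r^(n-1)
= 15×6^5
= 15×7776
= 116640

a_6 = 116640


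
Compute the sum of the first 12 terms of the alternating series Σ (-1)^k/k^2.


S = -1 + 1/4 - 1/9 + 1/16 - 1/25 + 1/36 - 1/49 + 1/64 ± ...
= -0.8193
(Full series converges to -π²/12 ≈ -0.8225)

S_12 = -0.8193


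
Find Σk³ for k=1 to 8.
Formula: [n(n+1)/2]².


n(n+1)/2 = 8×9/2 = 36
Σk³ = 36² = 1296

Σk³ = 1296


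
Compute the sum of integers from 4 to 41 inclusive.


Σₖ₌4^41 k = Σₖ₌₁^41 k − Σₖ₌₁^3 k
= 41·42/2 − 3·4/2
= 861 − 6 = 855

Σk = 855


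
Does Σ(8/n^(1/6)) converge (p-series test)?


p-series test: Σ c/n^p converges if p > 1, diverges if p ≤ 1 (constant c > 0 doesn't affect convergence).
p = 1/6
1/6 ≤ 1 → DIVERGES

Diverges (p = 1/6 ≤ 1)


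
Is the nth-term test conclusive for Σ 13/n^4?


lim(n→∞) 13/n^4 = 0
lim aₙ = 0 → nth-term test is INCONCLUSIVE
(Need other tests; this is actually a convergent p-series with p=4 > 1)

Inconclusive (lim aₙ = 0; need another test)


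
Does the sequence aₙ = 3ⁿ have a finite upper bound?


aₙ = 3ⁿ → as n→∞, aₙ→∞ (since base 3 > 1)
No finite upper bound exists
The sequence is UNBOUNDED

Unbounded (aₙ → ∞ as n → ∞)


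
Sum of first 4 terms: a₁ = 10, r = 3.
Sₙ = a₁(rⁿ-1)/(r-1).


Sₙ = 10×(3^4 - 1)/(3 - 1)
= 10×(81 - 1)/2
= 10×80/2
= 400

S_4 = 400


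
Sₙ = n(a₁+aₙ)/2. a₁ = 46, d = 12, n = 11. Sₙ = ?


aₙ = 46 + (11-1)×12 = 166
Sₙ = n(a₁+aₙ)/2 = 11×(46+166)/2
= 11×212/2 = 1166

S_11 = 1166


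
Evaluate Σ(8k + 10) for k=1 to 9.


Σ(8k+10) = 8·Σk + 10·n
= 8·45 + 10·9
= 360 + 90 = 450

Σ = 450


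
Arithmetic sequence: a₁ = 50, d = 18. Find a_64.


aₙ = a₁ + (n-1)d
= 50 + (64-1)×18
= 50 + 1134
= 1184

a_64 = 1184


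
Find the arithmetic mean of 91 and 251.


AM = (91 + 251)/2 = 342/2 = 171

AM = 171


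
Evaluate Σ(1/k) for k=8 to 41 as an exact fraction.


Σₖ₌8^41 1/k = 1/8 + 1/9 + 1/10 + ... + 1/41
= 4865059788227699/2844937529085600
≈ 1.7101

Sum = 4865059788227699/2844937529085600 ≈ 1.7101


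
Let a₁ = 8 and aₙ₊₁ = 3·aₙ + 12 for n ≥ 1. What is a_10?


Computing step by step:
a_1 = 8
a_2 = 36
a_3 = 120
a_4 = 372
a_5 = 1128
a_6 = 3396
a_7 = 10200
a_8 = 30612
a_9 = 91848
a_10 = 275556


a_10 = 275556


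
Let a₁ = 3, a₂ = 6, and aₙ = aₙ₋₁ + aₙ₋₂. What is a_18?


Computing iteratively: 3, 6, 9, 15, 24, 39, 63, 102, 165, 267, 432, 699, ...
a_18 = 12543

a_18 = 12543


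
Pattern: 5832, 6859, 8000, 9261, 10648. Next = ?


Pattern: perfect cubes: n³
Terms: 5832, 6859, 8000, 9261, 10648
Next term = 12167

Next term = 12167


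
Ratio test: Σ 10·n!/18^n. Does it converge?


aₙ = 10·n!/18^n
a_{n+1}/aₙ = (n+1)!/18^(n+1) × 18^n/n!  (constant 10 cancels)
= (n+1)/18
L = lim(n→∞) (n+1)/18 = ∞
L > 1 → series DIVERGES

Diverges (ratio test: L = ∞ > 1)


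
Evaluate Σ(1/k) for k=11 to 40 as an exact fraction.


Σₖ₌11^40 1/k = 1/11 + 1/12 + 1/13 + ... + 1/40
= 93645267172279/69388720221600
≈ 1.3496

Sum = 93645267172279/69388720221600 ≈ 1.3496


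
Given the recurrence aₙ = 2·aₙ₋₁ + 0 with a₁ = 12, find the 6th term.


Computing step by step:
a_1 = 12
a_2 = 24
a_3 = 48
a_4 = 96
a_5 = 192
a_6 = 384


a_6 = 384


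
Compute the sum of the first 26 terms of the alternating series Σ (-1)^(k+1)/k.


S = 1 - 1/2 + 1/3 - 1/4 + 1/5 - 1/6 + 1/7 - 1/8 ± ...
= 0.6743
(Full series converges to +ln(2) ≈ +0.6931)

S_26 = 0.6743


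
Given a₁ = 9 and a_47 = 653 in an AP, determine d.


d = (aₙ - a₁)/(n-1)
= (653 - 9)/(47-1)
= 644/46 = 14

d = 14


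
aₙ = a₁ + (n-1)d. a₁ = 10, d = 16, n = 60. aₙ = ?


aₙ = a₁ + (n-1)d
= 10 + (60-1)×16
= 10 + 944
= 954

a_60 = 954


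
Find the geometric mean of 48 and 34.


GM = √(48×34) = √1632 = 40.398

GM = 40.398


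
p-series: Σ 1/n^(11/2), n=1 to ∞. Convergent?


p-series test: Σ c/n^p converges if p > 1, diverges if p ≤ 1 (constant c > 0 doesn't affect convergence).
p = 11/2
11/2 > 1 → CONVERGES

Converges (p = 11/2 > 1)


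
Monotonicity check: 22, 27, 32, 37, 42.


Differences: 5, 5, 5, 5
All differences > 0 → strictly INCREASING

Monotonically increasing


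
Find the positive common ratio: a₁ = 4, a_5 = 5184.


r^(n-1) = aₙ/a₁
r^4 = 5184/4 = 1296
r = 1296^(1/4)
= ±6; taking r > 0 gives r = 6

r = 6


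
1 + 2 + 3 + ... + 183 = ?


n(n+1)/2 = 183×184/2 = 33672/2 = 16836

Σk = 16836


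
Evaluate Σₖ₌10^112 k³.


Σₖ₌10^112 k³ = [112·113/2]² − [9·10/2]²
= 40043584 − 2025 = 40041559

Σk³ = 40041559


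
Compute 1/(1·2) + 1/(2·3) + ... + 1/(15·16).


1/(k(k+1)) = 1/k - 1/(k+1) (partial fractions)
Telescoping: Σ = 1 - 1/16 = 15/16

Sum = 15/16


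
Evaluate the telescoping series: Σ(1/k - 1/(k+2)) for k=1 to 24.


Telescoping with gap 2: two head and two tail terms survive.
= (1 + 1/2) - (1/25 + 1/26)
= 3/2 - 1/25 - 1/26 = 462/325

Sum = 462/325


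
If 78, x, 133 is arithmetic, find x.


AM = (78 + 133)/2 = 211/2 = 105.5

AM = 105.5


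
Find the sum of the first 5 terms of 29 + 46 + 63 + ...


aₙ = 29 + (5-1)×17 = 97
Sₙ = n(a₁+aₙ)/2 = 5×(29+97)/2
= 5×126/2 = 315

S_5 = 315


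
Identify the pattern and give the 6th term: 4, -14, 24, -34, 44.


Pattern: alternating sign, magnitude arithmetic (d=10)
Terms: 4, -14, 24, -34, 44
Next term = -54

Next term = -54


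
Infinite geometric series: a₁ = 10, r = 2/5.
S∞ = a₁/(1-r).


S∞ = a₁/(1-r) = 10/(1 - 2/5)
= 10/(3/5)
= 50/3

S∞ = 50/3


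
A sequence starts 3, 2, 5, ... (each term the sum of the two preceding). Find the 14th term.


Computing iteratively: 3, 2, 5, 7, 12, 19, 31, 50, 81, 131, 212, 343, ...
a_14 = 898

a_14 = 898


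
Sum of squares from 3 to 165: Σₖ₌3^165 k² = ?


Σₖ₌3^165 k² = Σₖ₌₁^165 k² − Σₖ₌₁^2 k²
= 165·166·331/6 − 2·3·5/6
= 1511015 − 5 = 1511010

Σk² = 1511010


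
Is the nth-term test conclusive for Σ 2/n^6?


lim(n→∞) 2/n^6 = 0
lim aₙ = 0 → nth-term test is INCONCLUSIVE
(Need other tests; this is actually a convergent p-series with p=6 > 1)

Inconclusive (lim aₙ = 0; need another test)


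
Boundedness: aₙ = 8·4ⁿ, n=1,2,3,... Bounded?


aₙ = 8·4ⁿ → as n→∞, aₙ→∞ (since base 4 > 1)
No finite upper bound exists
The sequence is UNBOUNDED

Unbounded (aₙ → ∞ as n → ∞)


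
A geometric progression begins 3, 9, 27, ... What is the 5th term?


aₙ = a₁·r^(n-1)
= 3×3^4
= 3×81
= 243

a_5 = 243


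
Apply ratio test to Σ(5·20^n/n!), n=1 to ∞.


aₙ = 5·20^n/n!
a_{n+1}/aₙ = 20^(n+1)/(n+1)! × n!/20^n  (constant 5 cancels)
= 20/(n+1)
L = lim(n→∞) 20/(n+1) = 0
L < 1 → series CONVERGES

Converges (ratio test: L = 0 < 1)


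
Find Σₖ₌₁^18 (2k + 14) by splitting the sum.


Σ(2k+14) = 2·Σk + 14·n
= 2·171 + 14·18
= 342 + 252 = 594

Σ = 594


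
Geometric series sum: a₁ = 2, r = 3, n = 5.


Sₙ = 2×(3^5 - 1)/(3 - 1)
= 2×(243 - 1)/2
= 2×242/2
= 242

S_5 = 242


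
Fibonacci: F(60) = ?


Fibonacci sequence: 1, 1, 2, 3, 5, 8, 13, 21, 34, 55, 89, ...
F(60) = 1548008755920

F(60) = 1548008755920


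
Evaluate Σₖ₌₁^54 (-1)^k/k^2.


S = -1 + 1/4 - 1/9 + 1/16 - 1/25 + 1/36 - 1/49 + 1/64 ± ...
= -0.8223
(Full series converges to -π²/12 ≈ -0.8225)

S_54 = -0.8223


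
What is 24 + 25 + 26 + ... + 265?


Σₖ₌24^265 k = Σₖ₌₁^265 k − Σₖ₌₁^23 k
= 265·266/2 − 23·24/2
= 35245 − 276 = 34969

Σk = 34969


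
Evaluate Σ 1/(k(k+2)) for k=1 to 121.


1/(k(k+2)) = (1/2)·(1/k - 1/(k+2)) (partial fractions)
Telescoping: Σ = (1/2)·(1 + 1/2 - 1/122 - 1/123) = 5566/7503

Sum = 5566/7503


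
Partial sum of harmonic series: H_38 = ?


H_38 = 1/1 + 1/2 + 1/3 + ... + 1/38
= 2053580969474233/485721041551200
≈ 4.2279

H_38 = 2053580969474233/485721041551200 ≈ 4.2279


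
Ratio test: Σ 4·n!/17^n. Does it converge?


aₙ = 4·n!/17^n
a_{n+1}/aₙ = (n+1)!/17^(n+1) × 17^n/n!  (constant 4 cancels)
= (n+1)/17
L = lim(n→∞) (n+1)/17 = ∞
L > 1 → series DIVERGES

Diverges (ratio test: L = ∞ > 1)


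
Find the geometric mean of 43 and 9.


GM = √(43×9) = √387 = 19.6723

GM = 19.6723


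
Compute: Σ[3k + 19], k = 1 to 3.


Σ(3k+19) = 3·Σk + 19·n
= 3·6 + 19·3
= 18 + 57 = 75

Σ = 75


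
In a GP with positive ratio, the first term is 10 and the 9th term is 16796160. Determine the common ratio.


r^(n-1) = aₙ/a₁
r^8 = 16796160/10 = 1679616
r = 1679616^(1/8)
= ±6; taking r > 0 gives r = 6

r = 6


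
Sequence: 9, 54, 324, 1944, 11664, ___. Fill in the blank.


Pattern: geometric (r=6)
Terms: 9, 54, 324, 1944, 11664
Next term = 69984

Next term = 69984


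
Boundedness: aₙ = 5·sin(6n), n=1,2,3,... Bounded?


For all n, -1 ≤ sin(6n) ≤ 1, so -5 ≤ 5·sin(6n) ≤ 5
Lower bound: -5, Upper bound: 5
The sequence IS bounded

Bounded (-5 ≤ aₙ ≤ 5)


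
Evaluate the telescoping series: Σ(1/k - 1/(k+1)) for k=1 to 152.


Telescoping: adjacent terms cancel.
= 1/1 - 1/153
= 1 - 1/153 = 152/153

Sum = 152/153


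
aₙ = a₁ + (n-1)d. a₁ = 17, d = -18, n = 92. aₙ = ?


aₙ = a₁ + (n-1)d
= 17 + (92-1)×-18
= 17 - 1638
= -1621

a_92 = -1621


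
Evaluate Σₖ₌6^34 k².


Σₖ₌6^34 k² = Σₖ₌₁^34 k² − Σₖ₌₁^5 k²
= 34·35·69/6 − 5·6·11/6
= 13685 − 55 = 13630

Σk² = 13630


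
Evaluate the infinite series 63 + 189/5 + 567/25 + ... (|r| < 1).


S∞ = a₁/(1-r) = 63/(1 - 3/5)
= 63/(2/5)
= 315/2

S∞ = 315/2


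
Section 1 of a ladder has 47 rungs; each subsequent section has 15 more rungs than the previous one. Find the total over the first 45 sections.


aₙ = 47 + (45-1)×15 = 707
Sₙ = n(a₁+aₙ)/2 = 45×(47+707)/2
= 45×754/2 = 16965

S_45 = 16965


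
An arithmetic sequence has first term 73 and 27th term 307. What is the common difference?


d = (aₙ - a₁)/(n-1)
= (307 - 73)/(27-1)
= 234/26 = 9

d = 9


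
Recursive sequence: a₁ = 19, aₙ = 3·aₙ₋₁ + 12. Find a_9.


Computing step by step:
a_1 = 19
a_2 = 69
a_3 = 219
a_4 = 669
a_5 = 2019
a_6 = 6069
a_7 = 18219
a_8 = 54669
a_9 = 164019


a_9 = 164019


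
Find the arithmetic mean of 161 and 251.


AM = (161 + 251)/2 = 412/2 = 206

AM = 206


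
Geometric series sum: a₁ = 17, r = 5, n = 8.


Sₙ = 17×(5^8 - 1)/(5 - 1)
= 17×(390625 - 1)/4
= 17×390624/4
= 1660152

S_8 = 1660152


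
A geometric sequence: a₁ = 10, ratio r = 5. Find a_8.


aₙ = a₁·r^(n-1)
= 10×5^7
= 10×78125
= 781250

a_8 = 781250


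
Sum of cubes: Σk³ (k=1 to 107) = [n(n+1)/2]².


n(n+1)/2 = 107×108/2 = 5778
Σk³ = 5778² = 33385284

Σk³ = 33385284


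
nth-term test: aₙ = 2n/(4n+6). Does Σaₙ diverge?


lim(n→∞) 2n/(4n+6) = 2/4 = 1/2  (divide numerator and denominator by n)
lim aₙ = 1/2 ≠ 0 → series DIVERGES

Diverges (lim aₙ = 1/2 ≠ 0)


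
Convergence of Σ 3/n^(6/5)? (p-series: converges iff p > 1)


p-series test: Σ c/n^p converges if p > 1, diverges if p ≤ 1 (constant c > 0 doesn't affect convergence).
p = 6/5
6/5 > 1 → CONVERGES

Converges (p = 6/5 > 1)


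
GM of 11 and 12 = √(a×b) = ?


GM = √(11×12) = √132 = 11.4891

GM = 11.4891


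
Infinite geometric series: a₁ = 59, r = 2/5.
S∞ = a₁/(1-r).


S∞ = a₁/(1-r) = 59/(1 - 2/5)
= 59/(3/5)
= 295/3

S∞ = 295/3


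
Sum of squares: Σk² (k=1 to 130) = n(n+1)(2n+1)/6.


n = 130
n(n+1)(2n+1)/6 = 130×131×261/6
= 4444830/6 = 740805

Σk² = 740805


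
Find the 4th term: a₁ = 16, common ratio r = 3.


aₙ = a₁·r^(n-1)
= 16×3^3
= 16×27
= 432

a_4 = 432


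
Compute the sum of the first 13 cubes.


n(n+1)/2 = 13×14/2 = 91
Σk³ = 91² = 8281

Σk³ = 8281


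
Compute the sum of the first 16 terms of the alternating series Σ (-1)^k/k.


S = -1 + 1/2 - 1/3 + 1/4 - 1/5 + 1/6 - 1/7 + 1/8 ± ...
= -0.6629
(Full series converges to -ln(2) ≈ -0.6931)

S_16 = -0.6629


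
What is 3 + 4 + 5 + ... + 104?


Σₖ₌3^104 k = Σₖ₌₁^104 k − Σₖ₌₁^2 k
= 104·105/2 − 2·3/2
= 5460 − 3 = 5457

Σk = 5457


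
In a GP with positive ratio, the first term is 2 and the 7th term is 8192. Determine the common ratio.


r^(n-1) = aₙ/a₁
r^6 = 8192/2 = 4096
r = 4096^(1/6)
= ±4; taking r > 0 gives r = 4

r = 4


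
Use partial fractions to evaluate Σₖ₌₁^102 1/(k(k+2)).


1/(k(k+2)) = (1/2)·(1/k - 1/(k+2)) (partial fractions)
Telescoping: Σ = (1/2)·(1 + 1/2 - 1/103 - 1/104) = 15861/21424

Sum = 15861/21424


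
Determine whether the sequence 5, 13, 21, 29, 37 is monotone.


Differences: 8, 8, 8, 8
All differences > 0 → strictly INCREASING

Monotonically increasing


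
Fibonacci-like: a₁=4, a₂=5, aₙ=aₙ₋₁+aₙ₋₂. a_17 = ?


Computing iteratively: 4, 5, 9, 14, 23, 37, 60, 97, 157, 254, 411, 665, ...
a_17 = 7375

a_17 = 7375


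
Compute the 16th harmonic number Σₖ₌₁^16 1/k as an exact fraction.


H_16 = 1/1 + 1/2 + 1/3 + ... + 1/16
= 2436559/720720
≈ 3.3807

H_16 = 2436559/720720 ≈ 3.3807


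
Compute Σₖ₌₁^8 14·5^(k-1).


Sₙ = 14×(5^8 - 1)/(5 - 1)
= 14×(390625 - 1)/4
= 14×390624/4
= 1367184

S_8 = 1367184


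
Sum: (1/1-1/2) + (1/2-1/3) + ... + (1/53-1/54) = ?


Telescoping: adjacent terms cancel.
= 1/1 - 1/54
= 1 - 1/54 = 53/54

Sum = 53/54


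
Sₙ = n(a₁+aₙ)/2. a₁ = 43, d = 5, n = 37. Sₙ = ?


aₙ = 43 + (37-1)×5 = 223
Sₙ = n(a₁+aₙ)/2 = 37×(43+223)/2
= 37×266/2 = 4921

S_37 = 4921


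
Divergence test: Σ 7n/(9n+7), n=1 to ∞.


lim(n→∞) 7n/(9n+7) = 7/9 = 7/9  (divide numerator and denominator by n)
lim aₙ = 7/9 ≠ 0 → series DIVERGES

Diverges (lim aₙ = 7/9 ≠ 0)


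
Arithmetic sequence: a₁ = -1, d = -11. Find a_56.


aₙ = a₁ + (n-1)d
= -1 + (56-1)×-11
= -1 - 605
= -606

a_56 = -606


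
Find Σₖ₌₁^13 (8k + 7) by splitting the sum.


Σ(8k+7) = 8·Σk + 7·n
= 8·91 + 7·13
= 728 + 91 = 819

Σ = 819


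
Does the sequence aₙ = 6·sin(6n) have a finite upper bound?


For all n, -1 ≤ sin(6n) ≤ 1, so -6 ≤ 6·sin(6n) ≤ 6
Lower bound: -6, Upper bound: 6
The sequence IS bounded

Bounded (-6 ≤ aₙ ≤ 6)


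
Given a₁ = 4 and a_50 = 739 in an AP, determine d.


d = (aₙ - a₁)/(n-1)
= (739 - 4)/(50-1)
= 735/49 = 15

d = 15


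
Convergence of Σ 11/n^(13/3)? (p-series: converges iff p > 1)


p-series test: Σ c/n^p converges if p > 1, diverges if p ≤ 1 (constant c > 0 doesn't affect convergence).
p = 13/3
13/3 > 1 → CONVERGES

Converges (p = 13/3 > 1)


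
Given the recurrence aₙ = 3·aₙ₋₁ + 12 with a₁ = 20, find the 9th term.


Computing step by step:
a_1 = 20
a_2 = 72
a_3 = 228
a_4 = 696
a_5 = 2100
a_6 = 6312
a_7 = 18948
a_8 = 56856
a_9 = 170580


a_9 = 170580


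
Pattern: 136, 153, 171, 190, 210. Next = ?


Pattern: triangular numbers: n(n+1)/2
Terms: 136, 153, 171, 190, 210
Next term = 231

Next term = 231
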